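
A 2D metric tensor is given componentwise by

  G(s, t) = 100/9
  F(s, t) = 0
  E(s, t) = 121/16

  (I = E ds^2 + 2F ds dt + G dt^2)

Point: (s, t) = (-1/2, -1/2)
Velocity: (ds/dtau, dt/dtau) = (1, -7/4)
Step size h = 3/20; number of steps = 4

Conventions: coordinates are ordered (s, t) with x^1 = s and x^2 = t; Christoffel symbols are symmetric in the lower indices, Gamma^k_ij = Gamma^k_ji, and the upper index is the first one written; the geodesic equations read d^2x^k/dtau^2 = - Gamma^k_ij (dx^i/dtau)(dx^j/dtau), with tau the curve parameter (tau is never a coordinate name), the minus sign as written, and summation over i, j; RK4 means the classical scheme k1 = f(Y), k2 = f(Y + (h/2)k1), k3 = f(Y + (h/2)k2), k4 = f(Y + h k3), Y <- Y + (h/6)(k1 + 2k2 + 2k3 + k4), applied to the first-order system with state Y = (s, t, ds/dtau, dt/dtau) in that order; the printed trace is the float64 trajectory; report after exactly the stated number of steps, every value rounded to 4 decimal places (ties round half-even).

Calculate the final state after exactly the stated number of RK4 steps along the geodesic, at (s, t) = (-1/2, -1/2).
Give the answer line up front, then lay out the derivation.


Answer: s = 0.1000, t = -1.5500, ds/dtau = 1.0000, dt/dtau = -1.7500

f(Y) = (ds/dtau, dt/dtau, -Gamma^s_ij Y'^i Y'^j, -Gamma^t_ij Y'^i Y'^j) with the Gammas evaluated at the stage position; h = 0.150000; intermediate values shown to 6 dp
step 0: s = -0.5000, t = -0.5000, ds/dtau = 1.0000, dt/dtau = -1.7500
step 1:
  k1: at (s, t) = (-0.500000, -0.500000), (ds/dtau, dt/dtau) = (1.000000, -1.750000); Gamma_sss = 0.000000, Gamma_sst = 0.000000, Gamma_stt = 0.000000, Gamma_tss = 0.000000, Gamma_tst = 0.000000, Gamma_ttt = 0.000000; k1 = (1.000000, -1.750000, 0.000000, 0.000000)
  k2: at (s, t) = (-0.425000, -0.631250), (ds/dtau, dt/dtau) = (1.000000, -1.750000); Gamma_sss = 0.000000, Gamma_sst = 0.000000, Gamma_stt = 0.000000, Gamma_tss = 0.000000, Gamma_tst = 0.000000, Gamma_ttt = 0.000000; k2 = (1.000000, -1.750000, 0.000000, 0.000000)
  k3: at (s, t) = (-0.425000, -0.631250), (ds/dtau, dt/dtau) = (1.000000, -1.750000); Gamma_sss = 0.000000, Gamma_sst = 0.000000, Gamma_stt = 0.000000, Gamma_tss = 0.000000, Gamma_tst = 0.000000, Gamma_ttt = 0.000000; k3 = (1.000000, -1.750000, 0.000000, 0.000000)
  k4: at (s, t) = (-0.350000, -0.762500), (ds/dtau, dt/dtau) = (1.000000, -1.750000); Gamma_sss = 0.000000, Gamma_sst = 0.000000, Gamma_stt = 0.000000, Gamma_tss = 0.000000, Gamma_tst = 0.000000, Gamma_ttt = 0.000000; k4 = (1.000000, -1.750000, 0.000000, 0.000000)
  Y <- Y + (h/6)(k1 + 2k2 + 2k3 + k4): s = -0.3500, t = -0.7625, ds/dtau = 1.0000, dt/dtau = -1.7500
step 2:
  k1: at (s, t) = (-0.350000, -0.762500), (ds/dtau, dt/dtau) = (1.000000, -1.750000); Gamma_sss = 0.000000, Gamma_sst = 0.000000, Gamma_stt = 0.000000, Gamma_tss = 0.000000, Gamma_tst = 0.000000, Gamma_ttt = 0.000000; k1 = (1.000000, -1.750000, 0.000000, 0.000000)
  k2: at (s, t) = (-0.275000, -0.893750), (ds/dtau, dt/dtau) = (1.000000, -1.750000); Gamma_sss = 0.000000, Gamma_sst = 0.000000, Gamma_stt = 0.000000, Gamma_tss = 0.000000, Gamma_tst = 0.000000, Gamma_ttt = 0.000000; k2 = (1.000000, -1.750000, 0.000000, 0.000000)
  k3: at (s, t) = (-0.275000, -0.893750), (ds/dtau, dt/dtau) = (1.000000, -1.750000); Gamma_sss = 0.000000, Gamma_sst = 0.000000, Gamma_stt = 0.000000, Gamma_tss = 0.000000, Gamma_tst = 0.000000, Gamma_ttt = 0.000000; k3 = (1.000000, -1.750000, 0.000000, 0.000000)
  k4: at (s, t) = (-0.200000, -1.025000), (ds/dtau, dt/dtau) = (1.000000, -1.750000); Gamma_sss = 0.000000, Gamma_sst = 0.000000, Gamma_stt = 0.000000, Gamma_tss = 0.000000, Gamma_tst = 0.000000, Gamma_ttt = 0.000000; k4 = (1.000000, -1.750000, 0.000000, 0.000000)
  Y <- Y + (h/6)(k1 + 2k2 + 2k3 + k4): s = -0.2000, t = -1.0250, ds/dtau = 1.0000, dt/dtau = -1.7500
step 3:
  k1: at (s, t) = (-0.200000, -1.025000), (ds/dtau, dt/dtau) = (1.000000, -1.750000); Gamma_sss = 0.000000, Gamma_sst = 0.000000, Gamma_stt = 0.000000, Gamma_tss = 0.000000, Gamma_tst = 0.000000, Gamma_ttt = 0.000000; k1 = (1.000000, -1.750000, 0.000000, 0.000000)
  k2: at (s, t) = (-0.125000, -1.156250), (ds/dtau, dt/dtau) = (1.000000, -1.750000); Gamma_sss = 0.000000, Gamma_sst = 0.000000, Gamma_stt = 0.000000, Gamma_tss = 0.000000, Gamma_tst = 0.000000, Gamma_ttt = 0.000000; k2 = (1.000000, -1.750000, 0.000000, 0.000000)
  k3: at (s, t) = (-0.125000, -1.156250), (ds/dtau, dt/dtau) = (1.000000, -1.750000); Gamma_sss = 0.000000, Gamma_sst = 0.000000, Gamma_stt = 0.000000, Gamma_tss = 0.000000, Gamma_tst = 0.000000, Gamma_ttt = 0.000000; k3 = (1.000000, -1.750000, 0.000000, 0.000000)
  k4: at (s, t) = (-0.050000, -1.287500), (ds/dtau, dt/dtau) = (1.000000, -1.750000); Gamma_sss = 0.000000, Gamma_sst = 0.000000, Gamma_stt = 0.000000, Gamma_tss = 0.000000, Gamma_tst = 0.000000, Gamma_ttt = 0.000000; k4 = (1.000000, -1.750000, 0.000000, 0.000000)
  Y <- Y + (h/6)(k1 + 2k2 + 2k3 + k4): s = -0.0500, t = -1.2875, ds/dtau = 1.0000, dt/dtau = -1.7500
step 4:
  k1: at (s, t) = (-0.050000, -1.287500), (ds/dtau, dt/dtau) = (1.000000, -1.750000); Gamma_sss = 0.000000, Gamma_sst = 0.000000, Gamma_stt = 0.000000, Gamma_tss = 0.000000, Gamma_tst = 0.000000, Gamma_ttt = 0.000000; k1 = (1.000000, -1.750000, 0.000000, 0.000000)
  k2: at (s, t) = (0.025000, -1.418750), (ds/dtau, dt/dtau) = (1.000000, -1.750000); Gamma_sss = 0.000000, Gamma_sst = 0.000000, Gamma_stt = 0.000000, Gamma_tss = 0.000000, Gamma_tst = 0.000000, Gamma_ttt = 0.000000; k2 = (1.000000, -1.750000, 0.000000, 0.000000)
  k3: at (s, t) = (0.025000, -1.418750), (ds/dtau, dt/dtau) = (1.000000, -1.750000); Gamma_sss = 0.000000, Gamma_sst = 0.000000, Gamma_stt = 0.000000, Gamma_tss = 0.000000, Gamma_tst = 0.000000, Gamma_ttt = 0.000000; k3 = (1.000000, -1.750000, 0.000000, 0.000000)
  k4: at (s, t) = (0.100000, -1.550000), (ds/dtau, dt/dtau) = (1.000000, -1.750000); Gamma_sss = 0.000000, Gamma_sst = 0.000000, Gamma_stt = 0.000000, Gamma_tss = 0.000000, Gamma_tst = 0.000000, Gamma_ttt = 0.000000; k4 = (1.000000, -1.750000, 0.000000, 0.000000)
  Y <- Y + (h/6)(k1 + 2k2 + 2k3 + k4): s = 0.1000, t = -1.5500, ds/dtau = 1.0000, dt/dtau = -1.7500


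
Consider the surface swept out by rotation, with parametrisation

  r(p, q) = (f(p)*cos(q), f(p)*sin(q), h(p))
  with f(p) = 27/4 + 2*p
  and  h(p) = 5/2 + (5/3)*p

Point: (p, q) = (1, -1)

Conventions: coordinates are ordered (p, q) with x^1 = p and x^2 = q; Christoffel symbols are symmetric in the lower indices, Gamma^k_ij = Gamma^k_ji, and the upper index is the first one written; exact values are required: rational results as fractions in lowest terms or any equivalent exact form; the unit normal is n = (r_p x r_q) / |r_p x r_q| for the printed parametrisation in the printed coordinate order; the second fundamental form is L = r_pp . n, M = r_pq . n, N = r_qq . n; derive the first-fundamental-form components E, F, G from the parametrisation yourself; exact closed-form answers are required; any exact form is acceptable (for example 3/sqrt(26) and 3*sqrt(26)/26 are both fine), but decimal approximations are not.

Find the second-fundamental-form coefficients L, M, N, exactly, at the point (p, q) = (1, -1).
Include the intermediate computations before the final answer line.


f = 35/4, f' = 2, f'' = 0, h' = 5/3, h'' = 0
E = 61/9, F = 0, G = 1225/16; answer radicand W^2 = 61/9
unnormalised second-form numerators: l = 0, m = 0, n = 175/12; L = l/sqrt(61/9), and similarly M = m/sqrt(W^2), N = n/sqrt(W^2)

Answer: L = 0, M = 0, N = 175*sqrt(61)/244


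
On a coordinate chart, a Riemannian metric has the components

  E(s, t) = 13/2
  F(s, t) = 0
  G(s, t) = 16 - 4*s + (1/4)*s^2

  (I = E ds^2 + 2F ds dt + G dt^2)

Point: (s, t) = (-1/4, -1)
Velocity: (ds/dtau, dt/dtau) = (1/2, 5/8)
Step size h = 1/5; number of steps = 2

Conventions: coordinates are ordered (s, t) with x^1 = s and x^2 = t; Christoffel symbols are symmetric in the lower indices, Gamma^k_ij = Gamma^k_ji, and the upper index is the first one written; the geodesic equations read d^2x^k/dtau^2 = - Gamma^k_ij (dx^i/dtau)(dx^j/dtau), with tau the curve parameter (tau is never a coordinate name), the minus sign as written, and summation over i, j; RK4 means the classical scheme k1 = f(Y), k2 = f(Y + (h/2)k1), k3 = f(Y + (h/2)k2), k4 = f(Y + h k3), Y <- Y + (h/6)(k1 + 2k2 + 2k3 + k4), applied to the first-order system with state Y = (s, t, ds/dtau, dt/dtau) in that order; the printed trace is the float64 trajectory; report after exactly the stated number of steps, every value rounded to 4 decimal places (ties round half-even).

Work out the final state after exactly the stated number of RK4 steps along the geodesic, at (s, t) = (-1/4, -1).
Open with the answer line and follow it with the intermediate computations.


Answer: s = -0.0602, t = -0.7440, ds/dtau = 0.4486, dt/dtau = 0.6548

f(Y) = (ds/dtau, dt/dtau, -Gamma^s_ij Y'^i Y'^j, -Gamma^t_ij Y'^i Y'^j) with the Gammas evaluated at the stage position; h = 0.200000; intermediate values shown to 6 dp
step 0: s = -0.2500, t = -1.0000, ds/dtau = 0.5000, dt/dtau = 0.6250
step 1:
  k1: at (s, t) = (-0.250000, -1.000000), (ds/dtau, dt/dtau) = (0.500000, 0.625000); Gamma_sss = 0.000000, Gamma_sst = 0.000000, Gamma_stt = 0.317308, Gamma_tss = 0.000000, Gamma_tst = -0.121212, Gamma_ttt = 0.000000; k1 = (0.500000, 0.625000, -0.123948, 0.075758)
  k2: at (s, t) = (-0.200000, -0.937500), (ds/dtau, dt/dtau) = (0.487605, 0.632576); Gamma_sss = 0.000000, Gamma_sst = 0.000000, Gamma_stt = 0.315385, Gamma_tss = 0.000000, Gamma_tst = -0.121951, Gamma_ttt = 0.000000; k2 = (0.487605, 0.632576, -0.126202, 0.075231)
  k3: at (s, t) = (-0.201239, -0.936742), (ds/dtau, dt/dtau) = (0.487380, 0.632523); Gamma_sss = 0.000000, Gamma_sst = 0.000000, Gamma_stt = 0.315432, Gamma_tss = 0.000000, Gamma_tst = -0.121933, Gamma_ttt = 0.000000; k3 = (0.487380, 0.632523, -0.126200, 0.075179)
  k4: at (s, t) = (-0.152524, -0.873495), (ds/dtau, dt/dtau) = (0.474760, 0.640036); Gamma_sss = 0.000000, Gamma_sst = 0.000000, Gamma_stt = 0.313559, Gamma_tss = 0.000000, Gamma_tst = -0.122661, Gamma_ttt = 0.000000; k4 = (0.474760, 0.640036, -0.128448, 0.074545)
  Y <- Y + (h/6)(k1 + 2k2 + 2k3 + k4): s = -0.1525, t = -0.8735, ds/dtau = 0.4748, dt/dtau = 0.6400
step 2:
  k1: at (s, t) = (-0.152509, -0.873492), (ds/dtau, dt/dtau) = (0.474760, 0.640037); Gamma_sss = 0.000000, Gamma_sst = 0.000000, Gamma_stt = 0.313558, Gamma_tss = 0.000000, Gamma_tst = -0.122662, Gamma_ttt = 0.000000; k1 = (0.474760, 0.640037, -0.128448, 0.074545)
  k2: at (s, t) = (-0.105033, -0.809488), (ds/dtau, dt/dtau) = (0.461915, 0.647492); Gamma_sss = 0.000000, Gamma_sst = 0.000000, Gamma_stt = 0.311732, Gamma_tss = 0.000000, Gamma_tst = -0.123380, Gamma_ttt = 0.000000; k2 = (0.461915, 0.647492, -0.130692, 0.073803)
  k3: at (s, t) = (-0.106317, -0.808743), (ds/dtau, dt/dtau) = (0.461691, 0.647418); Gamma_sss = 0.000000, Gamma_sst = 0.000000, Gamma_stt = 0.311781, Gamma_tss = 0.000000, Gamma_tst = -0.123361, Gamma_ttt = 0.000000; k3 = (0.461691, 0.647418, -0.130683, 0.073747)
  k4: at (s, t) = (-0.060171, -0.744009), (ds/dtau, dt/dtau) = (0.448623, 0.654787); Gamma_sss = 0.000000, Gamma_sst = 0.000000, Gamma_stt = 0.310007, Gamma_tss = 0.000000, Gamma_tst = -0.124067, Gamma_ttt = 0.000000; k4 = (0.448623, 0.654787, -0.132914, 0.072890)
  Y <- Y + (h/6)(k1 + 2k2 + 2k3 + k4): s = -0.0602, t = -0.7440, ds/dtau = 0.4486, dt/dtau = 0.6548


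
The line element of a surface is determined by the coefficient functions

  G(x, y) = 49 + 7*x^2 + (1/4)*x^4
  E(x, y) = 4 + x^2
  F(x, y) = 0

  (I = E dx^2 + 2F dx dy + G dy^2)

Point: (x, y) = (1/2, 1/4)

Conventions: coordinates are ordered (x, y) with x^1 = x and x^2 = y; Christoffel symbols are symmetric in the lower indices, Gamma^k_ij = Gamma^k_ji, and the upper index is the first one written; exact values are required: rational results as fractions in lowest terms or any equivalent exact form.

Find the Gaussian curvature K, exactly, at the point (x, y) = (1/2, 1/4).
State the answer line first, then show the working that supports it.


Answer: K = -512/16473

E = 17/4, F = 0, G = 3249/64, EG - F^2 = 55233/256 at the point
E_x = 1, E_y = 0, F_x = 0, F_y = 0, G_x = 57/8, G_y = 0
E_yy = 0, F_xy = 0, G_xx = 59/4
By Brioschi, K is (det M1 - det M2) divided by (EG - F^2) squared.
M1 = [[-E_yy/2 + F_xy - G_xx/2, E_x/2, F_x - E_y/2], [F_y - G_x/2, E, F], [G_y/2, F, G]] = [[-59/8, 1/2, 0], [-57/16, 17/4, 0], [0, 0, 3249/64]]; det M1 = -1536777/1024
M2 = [[0, E_y/2, G_x/2], [E_y/2, E, F], [G_x/2, F, G]] = [[0, 0, 57/16], [0, 17/4, 0], [57/16, 0, 3249/64]]; det M2 = -55233/1024
det M1 - det M2 = -185193/128; K = -185193/128 / (55233/256)^2 = -512/16473


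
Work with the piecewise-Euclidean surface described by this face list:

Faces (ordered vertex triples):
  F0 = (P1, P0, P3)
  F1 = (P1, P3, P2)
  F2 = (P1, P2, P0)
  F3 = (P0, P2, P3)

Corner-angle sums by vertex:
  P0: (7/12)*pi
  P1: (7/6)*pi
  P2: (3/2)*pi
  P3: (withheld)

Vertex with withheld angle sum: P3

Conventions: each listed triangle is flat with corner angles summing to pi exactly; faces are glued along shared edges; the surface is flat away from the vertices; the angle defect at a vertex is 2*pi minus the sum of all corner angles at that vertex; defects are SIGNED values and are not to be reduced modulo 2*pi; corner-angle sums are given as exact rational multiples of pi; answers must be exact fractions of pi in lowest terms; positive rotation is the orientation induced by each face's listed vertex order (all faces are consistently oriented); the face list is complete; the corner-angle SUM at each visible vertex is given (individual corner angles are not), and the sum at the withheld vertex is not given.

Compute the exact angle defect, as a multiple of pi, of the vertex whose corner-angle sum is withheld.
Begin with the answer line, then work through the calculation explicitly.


Answer: defect(P3) = (5/4)*pi

V = 4, E = 6, F = 4; chi = V - E + F = 2
Gauss-Bonnet: total defect = 2*pi*chi = 4*pi; visible defects sum to (11/4)*pi


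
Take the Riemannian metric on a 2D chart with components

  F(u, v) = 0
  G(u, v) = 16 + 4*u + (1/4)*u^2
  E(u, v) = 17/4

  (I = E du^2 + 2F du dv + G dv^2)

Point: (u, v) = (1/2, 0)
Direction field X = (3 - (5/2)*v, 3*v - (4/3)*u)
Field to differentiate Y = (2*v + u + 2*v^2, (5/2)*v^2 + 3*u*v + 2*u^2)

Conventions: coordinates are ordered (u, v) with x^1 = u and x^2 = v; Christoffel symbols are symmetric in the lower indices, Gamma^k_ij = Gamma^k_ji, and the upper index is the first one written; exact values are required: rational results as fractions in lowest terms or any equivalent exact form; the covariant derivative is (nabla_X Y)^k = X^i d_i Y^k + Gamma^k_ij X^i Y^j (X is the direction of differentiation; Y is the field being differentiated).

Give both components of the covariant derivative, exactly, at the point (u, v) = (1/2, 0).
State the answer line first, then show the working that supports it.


Answer: (nabla_X Y)^u = 11/6, (nabla_X Y)^v = 262/51

E = 17/4, F = 0, G = 289/16 at the point
E_u = 0, E_v = 0, F_u = 0, F_v = 0, G_u = 17/4, G_v = 0
EG - F^2 = 4913/64;  g^inv = (64/4913) * [[289/16, 0], [0, 17/4]]
first-kind symbols [ij,l] = (1/2)(d_i g_jl + d_j g_il - d_l g_ij): [uu,u] = E_u/2 = 0, [uu,v] = F_u - E_v/2 = 0, [uv,u] = E_v/2 = 0, [uv,v] = G_u/2 = 17/8, [vv,u] = F_v - G_u/2 = -17/8, [vv,v] = G_v/2 = 0
Gamma^u_ij = (G*[ij,u] - F*[ij,v])/(EG - F^2), Gamma^v_ij = (E*[ij,v] - F*[ij,u])/(EG - F^2)
Gamma_uuu = 0, Gamma_uuv = 0, Gamma_uvv = -1/2, Gamma_vuu = 0, Gamma_vuv = 2/17, Gamma_vvv = 0
X = (3, -2/3), Y = (1/2, 1/2) at the point


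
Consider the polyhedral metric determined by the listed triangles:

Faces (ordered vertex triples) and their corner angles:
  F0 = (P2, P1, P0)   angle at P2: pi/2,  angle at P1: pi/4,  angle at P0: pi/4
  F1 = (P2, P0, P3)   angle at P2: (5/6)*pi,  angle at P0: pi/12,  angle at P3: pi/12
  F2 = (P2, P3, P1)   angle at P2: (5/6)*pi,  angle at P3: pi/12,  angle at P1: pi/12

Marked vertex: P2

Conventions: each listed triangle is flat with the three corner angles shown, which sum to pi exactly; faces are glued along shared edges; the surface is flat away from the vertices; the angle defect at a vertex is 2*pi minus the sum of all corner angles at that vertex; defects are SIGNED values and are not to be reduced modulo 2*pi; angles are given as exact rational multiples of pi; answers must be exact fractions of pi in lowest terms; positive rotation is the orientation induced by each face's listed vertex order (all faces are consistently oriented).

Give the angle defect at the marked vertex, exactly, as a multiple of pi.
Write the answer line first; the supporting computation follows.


Answer: defect(P2) = -pi/6

Sum of corner angles at P2: (13/6)*pi
defect = 2*pi - (13/6)*pi


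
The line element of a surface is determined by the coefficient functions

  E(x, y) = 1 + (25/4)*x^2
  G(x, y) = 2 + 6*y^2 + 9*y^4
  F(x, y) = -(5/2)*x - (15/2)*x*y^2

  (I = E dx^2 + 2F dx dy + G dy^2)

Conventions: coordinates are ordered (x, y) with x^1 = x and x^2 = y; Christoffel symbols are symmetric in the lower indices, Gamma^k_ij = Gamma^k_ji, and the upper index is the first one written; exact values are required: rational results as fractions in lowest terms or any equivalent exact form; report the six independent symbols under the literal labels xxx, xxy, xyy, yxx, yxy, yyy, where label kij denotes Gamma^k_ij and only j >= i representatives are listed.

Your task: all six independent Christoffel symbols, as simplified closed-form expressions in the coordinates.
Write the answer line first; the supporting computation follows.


Answer: Gamma_xxx = 25*x/(25*x^2 + 36*y^4 + 24*y^2 + 8), Gamma_xxy = 0, Gamma_xyy = -60*x*y/(25*x^2 + 36*y^4 + 24*y^2 + 8), Gamma_yxx = (-30*y^2 - 10)/(25*x^2 + 36*y^4 + 24*y^2 + 8), Gamma_yxy = 0, Gamma_yyy = (72*y^3 + 24*y)/(25*x^2 + 36*y^4 + 24*y^2 + 8)

E = 1 + (25/4)*x^2; F = -(5/2)*x - (15/2)*x*y^2; G = 2 + 6*y^2 + 9*y^4
Gamma^k_ij = (1/2) g^{kl} (d_i g_jl + d_j g_il - d_l g_ij), with g^inv = (1/(EG-F^2)) [[G, -F], [-F, E]]
first partials: E_x = (25/2)*x, E_y = 0, F_x = -5/2 - (15/2)*y^2, F_y = -15*x*y, G_x = 0, G_y = 12*y + 36*y^3
D = EG - F^2 = 2 + 6*y^2 + (25/4)*x^2 + 9*y^4
expanded: Gamma^x_xx = (G E_x - 2F F_x + F E_y)/(2D), Gamma^x_xy = (G E_y - F G_x)/(2D), Gamma^x_yy = (2G F_y - G G_x - F G_y)/(2D), Gamma^y_xx = (2E F_x - E E_y - F E_x)/(2D), Gamma^y_xy = (E G_x - F E_y)/(2D), Gamma^y_yy = (E G_y - 2F F_y + F G_x)/(2D); substitute and cancel common factors


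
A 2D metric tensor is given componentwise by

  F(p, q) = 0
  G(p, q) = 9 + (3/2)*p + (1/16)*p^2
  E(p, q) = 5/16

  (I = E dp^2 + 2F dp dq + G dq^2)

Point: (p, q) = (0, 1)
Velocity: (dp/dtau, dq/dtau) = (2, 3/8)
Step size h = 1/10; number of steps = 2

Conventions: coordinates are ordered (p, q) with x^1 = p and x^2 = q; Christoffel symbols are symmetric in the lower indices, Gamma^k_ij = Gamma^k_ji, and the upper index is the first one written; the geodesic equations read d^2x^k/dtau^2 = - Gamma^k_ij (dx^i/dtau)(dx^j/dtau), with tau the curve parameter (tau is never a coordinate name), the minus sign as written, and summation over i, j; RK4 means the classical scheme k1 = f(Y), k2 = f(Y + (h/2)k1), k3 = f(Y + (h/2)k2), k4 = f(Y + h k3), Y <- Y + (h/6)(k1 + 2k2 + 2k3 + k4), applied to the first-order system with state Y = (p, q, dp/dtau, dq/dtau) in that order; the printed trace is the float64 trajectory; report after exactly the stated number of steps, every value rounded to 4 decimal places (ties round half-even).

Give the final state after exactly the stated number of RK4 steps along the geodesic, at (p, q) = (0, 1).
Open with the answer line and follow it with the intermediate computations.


Answer: p = 0.4065, q = 1.0726, dp/dtau = 2.0642, dq/dtau = 0.3508

f(Y) = (dp/dtau, dq/dtau, -Gamma^p_ij Y'^i Y'^j, -Gamma^q_ij Y'^i Y'^j) with the Gammas evaluated at the stage position; h = 0.100000; intermediate values shown to 6 dp
step 0: p = 0.0000, q = 1.0000, dp/dtau = 2.0000, dq/dtau = 0.3750
step 1:
  k1: at (p, q) = (0.000000, 1.000000), (dp/dtau, dq/dtau) = (2.000000, 0.375000); Gamma_ppp = 0.000000, Gamma_ppq = 0.000000, Gamma_pqq = -2.400000, Gamma_qpp = 0.000000, Gamma_qpq = 0.083333, Gamma_qqq = 0.000000; k1 = (2.000000, 0.375000, 0.337500, -0.125000)
  k2: at (p, q) = (0.100000, 1.018750), (dp/dtau, dq/dtau) = (2.016875, 0.368750); Gamma_ppp = 0.000000, Gamma_ppq = 0.000000, Gamma_pqq = -2.420000, Gamma_qpp = 0.000000, Gamma_qpq = 0.082645, Gamma_qqq = 0.000000; k2 = (2.016875, 0.368750, 0.329063, -0.122929)
  k3: at (p, q) = (0.100844, 1.018438), (dp/dtau, dq/dtau) = (2.016453, 0.368854); Gamma_ppp = 0.000000, Gamma_ppq = 0.000000, Gamma_pqq = -2.420169, Gamma_qpp = 0.000000, Gamma_qpq = 0.082639, Gamma_qqq = 0.000000; k3 = (2.016453, 0.368854, 0.329271, -0.122930)
  k4: at (p, q) = (0.201645, 1.036885), (dp/dtau, dq/dtau) = (2.032927, 0.362707); Gamma_ppp = 0.000000, Gamma_ppq = 0.000000, Gamma_pqq = -2.440329, Gamma_qpp = 0.000000, Gamma_qpq = 0.081956, Gamma_qqq = 0.000000; k4 = (2.032927, 0.362707, 0.321041, -0.120862)
  Y <- Y + (h/6)(k1 + 2k2 + 2k3 + k4): p = 0.2017, q = 1.0369, dp/dtau = 2.0329, dq/dtau = 0.3627
step 2:
  k1: at (p, q) = (0.201660, 1.036882), (dp/dtau, dq/dtau) = (2.032920, 0.362707); Gamma_ppp = 0.000000, Gamma_ppq = 0.000000, Gamma_pqq = -2.440332, Gamma_qpp = 0.000000, Gamma_qpq = 0.081956, Gamma_qqq = 0.000000; k1 = (2.032920, 0.362707, 0.321041, -0.120861)
  k2: at (p, q) = (0.303306, 1.055017), (dp/dtau, dq/dtau) = (2.048972, 0.356664); Gamma_ppp = 0.000000, Gamma_ppq = 0.000000, Gamma_pqq = -2.460661, Gamma_qpp = 0.000000, Gamma_qpq = 0.081279, Gamma_qqq = 0.000000; k2 = (2.048972, 0.356664, 0.313019, -0.118796)
  k3: at (p, q) = (0.304108, 1.054715), (dp/dtau, dq/dtau) = (2.048571, 0.356767); Gamma_ppp = 0.000000, Gamma_ppq = 0.000000, Gamma_pqq = -2.460822, Gamma_qpp = 0.000000, Gamma_qpq = 0.081274, Gamma_qqq = 0.000000; k3 = (2.048571, 0.356767, 0.313220, -0.118800)
  k4: at (p, q) = (0.406517, 1.072559), (dp/dtau, dq/dtau) = (2.064242, 0.350827); Gamma_ppp = 0.000000, Gamma_ppq = 0.000000, Gamma_pqq = -2.481303, Gamma_qpp = 0.000000, Gamma_qpq = 0.080603, Gamma_qqq = 0.000000; k4 = (2.064242, 0.350827, 0.305398, -0.116744)
  Y <- Y + (h/6)(k1 + 2k2 + 2k3 + k4): p = 0.4065, q = 1.0726, dp/dtau = 2.0642, dq/dtau = 0.3508


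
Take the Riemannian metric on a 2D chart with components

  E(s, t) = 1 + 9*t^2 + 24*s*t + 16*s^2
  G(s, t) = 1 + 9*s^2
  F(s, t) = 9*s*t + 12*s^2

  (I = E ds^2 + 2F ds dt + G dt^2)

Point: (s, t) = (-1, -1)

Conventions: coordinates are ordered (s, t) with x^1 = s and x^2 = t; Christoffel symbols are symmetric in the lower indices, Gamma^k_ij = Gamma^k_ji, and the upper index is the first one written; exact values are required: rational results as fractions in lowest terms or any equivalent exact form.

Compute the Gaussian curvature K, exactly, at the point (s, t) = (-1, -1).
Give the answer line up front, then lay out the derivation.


Answer: K = -9/3481

E = 50, F = 21, G = 10, EG - F^2 = 59 at the point
E_s = -56, E_t = -42, F_s = -33, F_t = -9, G_s = -18, G_t = 0
E_tt = 18, F_st = 9, G_ss = 18
Apply the Brioschi formula K = (det M1 - det M2)/(EG - F^2)^2 over the derivative matrices of E, F, G.
M1 = [[-E_tt/2 + F_st - G_ss/2, E_s/2, F_s - E_t/2], [F_t - G_s/2, E, F], [G_t/2, F, G]] = [[-9, -28, -12], [0, 50, 21], [0, 21, 10]]; det M1 = -531
M2 = [[0, E_t/2, G_s/2], [E_t/2, E, F], [G_s/2, F, G]] = [[0, -21, -9], [-21, 50, 21], [-9, 21, 10]]; det M2 = -522
det M1 - det M2 = -9; K = -9 / (59)^2 = -9/3481


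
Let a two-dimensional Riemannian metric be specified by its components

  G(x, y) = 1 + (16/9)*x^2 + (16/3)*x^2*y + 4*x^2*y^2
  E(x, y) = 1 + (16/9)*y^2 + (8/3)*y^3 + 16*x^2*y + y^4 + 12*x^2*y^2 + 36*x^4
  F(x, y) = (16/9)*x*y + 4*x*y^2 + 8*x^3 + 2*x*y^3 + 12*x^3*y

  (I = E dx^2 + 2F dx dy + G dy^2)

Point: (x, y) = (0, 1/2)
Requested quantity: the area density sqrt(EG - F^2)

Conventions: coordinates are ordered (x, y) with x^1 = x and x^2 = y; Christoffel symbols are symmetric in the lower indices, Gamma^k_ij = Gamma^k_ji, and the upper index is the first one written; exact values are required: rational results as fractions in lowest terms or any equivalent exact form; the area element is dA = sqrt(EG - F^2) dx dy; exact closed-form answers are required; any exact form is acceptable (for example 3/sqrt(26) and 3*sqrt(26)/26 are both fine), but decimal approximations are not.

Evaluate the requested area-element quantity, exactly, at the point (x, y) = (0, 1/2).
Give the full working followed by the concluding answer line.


E = 265/144, F = 0, G = 1; EG - F^2 = 265/144

Answer: sqrt(EG - F^2) = sqrt(265)/12


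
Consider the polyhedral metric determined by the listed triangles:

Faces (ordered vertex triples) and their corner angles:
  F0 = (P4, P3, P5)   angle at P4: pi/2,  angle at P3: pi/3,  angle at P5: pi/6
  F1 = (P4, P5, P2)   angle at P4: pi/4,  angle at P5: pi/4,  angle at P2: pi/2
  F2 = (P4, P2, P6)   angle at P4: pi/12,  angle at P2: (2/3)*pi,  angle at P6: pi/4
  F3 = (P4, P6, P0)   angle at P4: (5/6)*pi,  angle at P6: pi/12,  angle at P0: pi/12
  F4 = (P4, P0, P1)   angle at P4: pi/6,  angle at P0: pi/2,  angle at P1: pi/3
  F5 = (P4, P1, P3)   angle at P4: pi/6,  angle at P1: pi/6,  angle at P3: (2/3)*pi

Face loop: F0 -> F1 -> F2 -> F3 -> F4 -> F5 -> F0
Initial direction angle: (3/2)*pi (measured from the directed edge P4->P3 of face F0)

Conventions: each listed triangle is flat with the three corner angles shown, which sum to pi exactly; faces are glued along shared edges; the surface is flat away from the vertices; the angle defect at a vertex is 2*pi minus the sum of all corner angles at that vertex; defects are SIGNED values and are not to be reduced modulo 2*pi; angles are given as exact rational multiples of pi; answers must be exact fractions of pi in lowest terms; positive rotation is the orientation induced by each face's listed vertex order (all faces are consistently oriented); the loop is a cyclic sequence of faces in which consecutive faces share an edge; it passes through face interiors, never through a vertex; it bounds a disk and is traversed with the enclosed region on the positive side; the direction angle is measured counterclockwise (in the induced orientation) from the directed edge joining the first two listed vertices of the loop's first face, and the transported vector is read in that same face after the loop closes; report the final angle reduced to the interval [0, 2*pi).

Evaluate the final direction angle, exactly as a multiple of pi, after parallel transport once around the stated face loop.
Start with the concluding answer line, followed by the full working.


Answer: final direction angle = (3/2)*pi

enclosed vertex P4: corner angles sum to 2*pi, defect = 2*pi - 2*pi = 0
the final direction is the initial angle plus the enclosed defects, taken mod 2*pi in the induced orientation
final angle = (3/2)*pi + 0 = (3/2)*pi (mod 2*pi)


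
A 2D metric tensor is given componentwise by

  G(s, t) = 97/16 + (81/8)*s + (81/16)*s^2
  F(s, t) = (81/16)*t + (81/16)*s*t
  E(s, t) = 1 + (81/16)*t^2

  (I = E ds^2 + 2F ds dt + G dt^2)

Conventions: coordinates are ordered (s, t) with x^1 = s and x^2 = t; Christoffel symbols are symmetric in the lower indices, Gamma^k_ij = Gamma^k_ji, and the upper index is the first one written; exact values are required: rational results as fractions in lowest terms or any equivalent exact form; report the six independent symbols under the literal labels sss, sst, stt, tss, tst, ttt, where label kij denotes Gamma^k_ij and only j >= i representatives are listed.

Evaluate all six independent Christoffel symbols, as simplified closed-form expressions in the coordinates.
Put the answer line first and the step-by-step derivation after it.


Answer: Gamma_sss = 0, Gamma_sst = 81*t/(81*s^2 + 162*s + 81*t^2 + 97), Gamma_stt = 0, Gamma_tss = 0, Gamma_tst = (81*s + 81)/(81*s^2 + 162*s + 81*t^2 + 97), Gamma_ttt = 0

E = 1 + (81/16)*t^2; F = (81/16)*t + (81/16)*s*t; G = 97/16 + (81/8)*s + (81/16)*s^2
Gamma^k_ij = (1/2) g^{kl} (d_i g_jl + d_j g_il - d_l g_ij), with g^inv = (1/(EG-F^2)) [[G, -F], [-F, E]]
first partials: E_s = 0, E_t = (81/8)*t, F_s = (81/16)*t, F_t = 81/16 + (81/16)*s, G_s = 81/8 + (81/8)*s, G_t = 0
D = EG - F^2 = 97/16 + (81/8)*s + (81/16)*t^2 + (81/16)*s^2
expanded: Gamma^s_ss = (G E_s - 2F F_s + F E_t)/(2D), Gamma^s_st = (G E_t - F G_s)/(2D), Gamma^s_tt = (2G F_t - G G_s - F G_t)/(2D), Gamma^t_ss = (2E F_s - E E_t - F E_s)/(2D), Gamma^t_st = (E G_s - F E_t)/(2D), Gamma^t_tt = (E G_t - 2F F_t + F G_s)/(2D); substitute and cancel common factors


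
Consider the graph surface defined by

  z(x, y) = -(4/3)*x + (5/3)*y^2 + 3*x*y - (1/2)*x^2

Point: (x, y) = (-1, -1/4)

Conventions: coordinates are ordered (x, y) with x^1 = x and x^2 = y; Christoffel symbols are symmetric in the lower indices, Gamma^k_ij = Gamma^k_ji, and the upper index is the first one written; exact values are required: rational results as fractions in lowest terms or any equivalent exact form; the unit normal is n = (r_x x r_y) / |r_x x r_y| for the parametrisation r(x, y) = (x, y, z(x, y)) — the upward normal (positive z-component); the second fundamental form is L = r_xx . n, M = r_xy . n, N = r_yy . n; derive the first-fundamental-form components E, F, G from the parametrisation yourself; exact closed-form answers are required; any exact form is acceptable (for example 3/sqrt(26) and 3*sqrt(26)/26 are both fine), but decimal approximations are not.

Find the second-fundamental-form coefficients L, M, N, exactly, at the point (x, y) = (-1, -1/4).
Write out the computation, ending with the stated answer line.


z_x = -13/12, z_y = -23/6, z_xx = -1, z_xy = 3, z_yy = 10/3
E = 313/144, F = 299/72, G = 565/36; answer radicand W^2 = 2429/144
unnormalised second-form numerators: l = -1, m = 3, n = 10/3; L = l/sqrt(2429/144), and similarly M = m/sqrt(W^2), N = n/sqrt(W^2)

Answer: L = -12*sqrt(2429)/2429, M = 36*sqrt(2429)/2429, N = 40*sqrt(2429)/2429


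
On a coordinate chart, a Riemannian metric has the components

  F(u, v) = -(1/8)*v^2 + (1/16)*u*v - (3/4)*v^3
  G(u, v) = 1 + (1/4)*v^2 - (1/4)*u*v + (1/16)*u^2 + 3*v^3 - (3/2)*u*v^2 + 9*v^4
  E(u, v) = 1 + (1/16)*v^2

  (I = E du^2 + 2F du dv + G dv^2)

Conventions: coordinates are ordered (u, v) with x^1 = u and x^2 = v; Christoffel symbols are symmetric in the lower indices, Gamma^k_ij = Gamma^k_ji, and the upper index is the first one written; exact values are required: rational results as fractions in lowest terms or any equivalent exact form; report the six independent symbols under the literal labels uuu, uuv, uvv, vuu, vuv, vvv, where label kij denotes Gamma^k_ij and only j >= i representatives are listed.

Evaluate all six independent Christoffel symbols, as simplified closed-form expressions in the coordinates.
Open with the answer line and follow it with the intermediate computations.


Answer: Gamma_uuu = 0, Gamma_uuv = v/(u^2 - 24*u*v^2 - 4*u*v + 144*v^4 + 48*v^3 + 5*v^2 + 16), Gamma_uvv = (-24*v^2 - 2*v)/(u^2 - 24*u*v^2 - 4*u*v + 144*v^4 + 48*v^3 + 5*v^2 + 16), Gamma_vuu = 0, Gamma_vuv = (u - 12*v^2 - 2*v)/(u^2 - 24*u*v^2 - 4*u*v + 144*v^4 + 48*v^3 + 5*v^2 + 16), Gamma_vvv = (-24*u*v - 2*u + 288*v^3 + 72*v^2 + 4*v)/(u^2 - 24*u*v^2 - 4*u*v + 144*v^4 + 48*v^3 + 5*v^2 + 16)

E = 1 + (1/16)*v^2; F = -(1/8)*v^2 + (1/16)*u*v - (3/4)*v^3; G = 1 + (1/4)*v^2 - (1/4)*u*v + (1/16)*u^2 + 3*v^3 - (3/2)*u*v^2 + 9*v^4
Gamma^k_ij = (1/2) g^{kl} (d_i g_jl + d_j g_il - d_l g_ij), with g^inv = (1/(EG-F^2)) [[G, -F], [-F, E]]
first partials: E_u = 0, E_v = (1/8)*v, F_u = (1/16)*v, F_v = -(1/4)*v + (1/16)*u - (9/4)*v^2, G_u = -(1/4)*v + (1/8)*u - (3/2)*v^2, G_v = (1/2)*v - (1/4)*u + 9*v^2 - 3*u*v + 36*v^3
D = EG - F^2 = 1 + (5/16)*v^2 - (1/4)*u*v + (1/16)*u^2 + 3*v^3 - (3/2)*u*v^2 + 9*v^4
expanded: Gamma^u_uu = (G E_u - 2F F_u + F E_v)/(2D), Gamma^u_uv = (G E_v - F G_u)/(2D), Gamma^u_vv = (2G F_v - G G_u - F G_v)/(2D), Gamma^v_uu = (2E F_u - E E_v - F E_u)/(2D), Gamma^v_uv = (E G_u - F E_v)/(2D), Gamma^v_vv = (E G_v - 2F F_v + F G_u)/(2D); substitute and cancel common factors


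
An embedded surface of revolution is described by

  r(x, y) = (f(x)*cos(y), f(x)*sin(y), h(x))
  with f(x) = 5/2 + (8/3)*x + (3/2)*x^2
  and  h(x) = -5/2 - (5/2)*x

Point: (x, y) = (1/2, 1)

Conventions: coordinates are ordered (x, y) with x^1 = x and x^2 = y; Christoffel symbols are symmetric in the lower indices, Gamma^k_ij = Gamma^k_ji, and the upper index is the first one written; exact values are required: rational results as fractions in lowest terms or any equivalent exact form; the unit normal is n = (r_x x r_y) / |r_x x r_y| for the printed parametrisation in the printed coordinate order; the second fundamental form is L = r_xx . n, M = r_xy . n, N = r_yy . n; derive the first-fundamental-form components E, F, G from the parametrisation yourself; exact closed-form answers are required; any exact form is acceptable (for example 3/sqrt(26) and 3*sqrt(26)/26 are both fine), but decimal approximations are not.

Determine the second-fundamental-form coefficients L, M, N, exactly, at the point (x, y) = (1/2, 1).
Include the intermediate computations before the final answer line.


f = 101/24, f' = 25/6, f'' = 3, h' = -5/2, h'' = 0
E = 425/18, F = 0, G = 10201/576; answer radicand W^2 = 425/18
unnormalised second-form numerators: l = 15/2, m = 0, n = -505/48; L = l/sqrt(425/18), and similarly M = m/sqrt(W^2), N = n/sqrt(W^2)

Answer: L = 9*sqrt(34)/34, M = 0, N = -101*sqrt(34)/272


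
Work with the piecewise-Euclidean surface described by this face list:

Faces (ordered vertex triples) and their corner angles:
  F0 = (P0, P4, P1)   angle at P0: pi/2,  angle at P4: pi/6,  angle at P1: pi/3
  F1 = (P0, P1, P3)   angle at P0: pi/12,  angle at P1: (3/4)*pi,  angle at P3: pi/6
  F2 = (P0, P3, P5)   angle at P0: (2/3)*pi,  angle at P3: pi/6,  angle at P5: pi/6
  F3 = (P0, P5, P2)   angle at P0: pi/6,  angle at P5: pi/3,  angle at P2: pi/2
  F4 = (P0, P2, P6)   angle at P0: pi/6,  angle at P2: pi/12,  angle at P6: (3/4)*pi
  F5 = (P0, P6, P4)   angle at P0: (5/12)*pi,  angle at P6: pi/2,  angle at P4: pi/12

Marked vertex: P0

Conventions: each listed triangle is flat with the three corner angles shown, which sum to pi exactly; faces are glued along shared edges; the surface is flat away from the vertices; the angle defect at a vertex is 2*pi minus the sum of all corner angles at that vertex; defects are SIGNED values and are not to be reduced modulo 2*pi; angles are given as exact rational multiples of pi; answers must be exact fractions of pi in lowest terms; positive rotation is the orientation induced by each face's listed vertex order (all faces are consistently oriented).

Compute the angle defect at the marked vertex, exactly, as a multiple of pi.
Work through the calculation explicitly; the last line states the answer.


Sum of corner angles at P0: 2*pi
defect = 2*pi - 2*pi

Answer: defect(P0) = 0


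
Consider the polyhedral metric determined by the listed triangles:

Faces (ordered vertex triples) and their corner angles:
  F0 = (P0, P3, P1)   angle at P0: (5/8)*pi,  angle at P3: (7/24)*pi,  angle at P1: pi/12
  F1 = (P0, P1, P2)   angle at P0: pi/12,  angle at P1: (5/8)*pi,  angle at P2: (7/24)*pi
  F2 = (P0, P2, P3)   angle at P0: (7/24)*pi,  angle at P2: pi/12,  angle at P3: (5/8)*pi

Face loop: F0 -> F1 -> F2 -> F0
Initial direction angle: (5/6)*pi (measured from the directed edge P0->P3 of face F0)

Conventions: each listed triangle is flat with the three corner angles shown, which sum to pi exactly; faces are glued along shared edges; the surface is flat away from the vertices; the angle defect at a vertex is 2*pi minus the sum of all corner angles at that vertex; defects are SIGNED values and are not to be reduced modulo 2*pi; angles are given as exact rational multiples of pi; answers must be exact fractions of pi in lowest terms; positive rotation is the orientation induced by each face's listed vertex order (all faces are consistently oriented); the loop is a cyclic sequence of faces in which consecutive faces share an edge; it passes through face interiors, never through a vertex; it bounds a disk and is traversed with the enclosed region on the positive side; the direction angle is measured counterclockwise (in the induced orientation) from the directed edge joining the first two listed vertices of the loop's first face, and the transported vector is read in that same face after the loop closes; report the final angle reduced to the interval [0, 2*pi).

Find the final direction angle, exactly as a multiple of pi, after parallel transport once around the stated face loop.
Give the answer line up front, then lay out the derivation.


Answer: final direction angle = (11/6)*pi

enclosed vertex P0: corner angles sum to pi, defect = 2*pi - pi = pi
the rotation equals the total enclosed defect, so the final angle is initial + defects (mod 2*pi)
final angle = (5/6)*pi + pi = (11/6)*pi (mod 2*pi)


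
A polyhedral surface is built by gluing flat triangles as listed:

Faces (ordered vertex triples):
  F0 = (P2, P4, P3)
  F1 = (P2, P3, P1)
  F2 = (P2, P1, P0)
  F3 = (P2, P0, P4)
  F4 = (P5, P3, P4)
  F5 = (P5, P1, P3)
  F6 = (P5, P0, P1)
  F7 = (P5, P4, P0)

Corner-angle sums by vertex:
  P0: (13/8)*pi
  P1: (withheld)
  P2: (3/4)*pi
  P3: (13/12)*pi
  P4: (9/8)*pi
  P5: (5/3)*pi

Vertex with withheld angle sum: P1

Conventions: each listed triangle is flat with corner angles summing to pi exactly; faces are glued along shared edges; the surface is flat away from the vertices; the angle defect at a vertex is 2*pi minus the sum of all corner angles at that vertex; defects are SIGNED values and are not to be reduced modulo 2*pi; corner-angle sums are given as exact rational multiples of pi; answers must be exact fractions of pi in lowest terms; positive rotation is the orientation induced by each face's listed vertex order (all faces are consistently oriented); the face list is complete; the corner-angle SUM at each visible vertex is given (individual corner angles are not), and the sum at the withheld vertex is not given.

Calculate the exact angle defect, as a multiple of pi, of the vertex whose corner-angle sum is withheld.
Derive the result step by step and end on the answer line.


V = 6, E = 12, F = 8; chi = V - E + F = 2
Gauss-Bonnet: total defect = 2*pi*chi = 4*pi; visible defects sum to (15/4)*pi

Answer: defect(P1) = pi/4


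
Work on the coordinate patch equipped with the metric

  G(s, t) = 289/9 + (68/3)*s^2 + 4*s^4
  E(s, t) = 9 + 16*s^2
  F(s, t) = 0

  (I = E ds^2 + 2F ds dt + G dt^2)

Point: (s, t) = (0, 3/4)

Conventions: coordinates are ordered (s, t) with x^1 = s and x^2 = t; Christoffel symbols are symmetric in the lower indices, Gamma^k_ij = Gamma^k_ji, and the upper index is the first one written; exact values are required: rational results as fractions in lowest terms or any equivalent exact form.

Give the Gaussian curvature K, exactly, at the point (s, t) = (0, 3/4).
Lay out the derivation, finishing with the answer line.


E = 9, F = 0, G = 289/9, EG - F^2 = 289 at the point
E_s = 0, E_t = 0, F_s = 0, F_t = 0, G_s = 0, G_t = 0
E_tt = 0, F_st = 0, G_ss = 136/3
The intrinsic route: Brioschi's K = (det M1 - det M2)/(EG - F^2)^2.
M1 = [[-E_tt/2 + F_st - G_ss/2, E_s/2, F_s - E_t/2], [F_t - G_s/2, E, F], [G_t/2, F, G]] = [[-68/3, 0, 0], [0, 9, 0], [0, 0, 289/9]]; det M1 = -19652/3
M2 = [[0, E_t/2, G_s/2], [E_t/2, E, F], [G_s/2, F, G]] = [[0, 0, 0], [0, 9, 0], [0, 0, 289/9]]; det M2 = 0
det M1 - det M2 = -19652/3; K = -19652/3 / (289)^2 = -4/51

Answer: K = -4/51


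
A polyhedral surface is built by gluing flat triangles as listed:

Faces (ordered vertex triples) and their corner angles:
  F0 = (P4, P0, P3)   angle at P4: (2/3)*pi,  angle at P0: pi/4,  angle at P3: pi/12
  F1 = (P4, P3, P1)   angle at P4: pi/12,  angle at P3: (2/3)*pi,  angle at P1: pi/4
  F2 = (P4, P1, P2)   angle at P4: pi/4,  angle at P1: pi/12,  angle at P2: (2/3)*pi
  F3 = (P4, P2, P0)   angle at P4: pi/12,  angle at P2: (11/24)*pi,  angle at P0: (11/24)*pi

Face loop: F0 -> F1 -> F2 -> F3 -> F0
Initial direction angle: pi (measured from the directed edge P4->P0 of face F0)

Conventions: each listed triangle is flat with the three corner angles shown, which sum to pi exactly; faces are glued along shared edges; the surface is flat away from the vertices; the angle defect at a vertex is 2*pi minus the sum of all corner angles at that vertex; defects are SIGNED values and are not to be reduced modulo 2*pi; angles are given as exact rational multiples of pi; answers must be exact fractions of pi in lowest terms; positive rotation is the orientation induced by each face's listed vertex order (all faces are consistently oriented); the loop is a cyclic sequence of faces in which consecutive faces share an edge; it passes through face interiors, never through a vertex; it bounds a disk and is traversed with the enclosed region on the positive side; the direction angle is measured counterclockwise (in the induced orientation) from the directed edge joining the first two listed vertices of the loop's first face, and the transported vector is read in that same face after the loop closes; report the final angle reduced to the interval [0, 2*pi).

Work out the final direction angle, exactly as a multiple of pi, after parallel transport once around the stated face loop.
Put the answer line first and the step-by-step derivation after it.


Answer: final direction angle = (23/12)*pi

enclosed vertex P4: corner angles sum to (13/12)*pi, defect = 2*pi - (13/12)*pi = (11/12)*pi
by Gauss-Bonnet the loop rotates the vector by the enclosed defect sum (positive orientation, mod 2*pi)
final angle = pi + (11/12)*pi = (23/12)*pi (mod 2*pi)
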